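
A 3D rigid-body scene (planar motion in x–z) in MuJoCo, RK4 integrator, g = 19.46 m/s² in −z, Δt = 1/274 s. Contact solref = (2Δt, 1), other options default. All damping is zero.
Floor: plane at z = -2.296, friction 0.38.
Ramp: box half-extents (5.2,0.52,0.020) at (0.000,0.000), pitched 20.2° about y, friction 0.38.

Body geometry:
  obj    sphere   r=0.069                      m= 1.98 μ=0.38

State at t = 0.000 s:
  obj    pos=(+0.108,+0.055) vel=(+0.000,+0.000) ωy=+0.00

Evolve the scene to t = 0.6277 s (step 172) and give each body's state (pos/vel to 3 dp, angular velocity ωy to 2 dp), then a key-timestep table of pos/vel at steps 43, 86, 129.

State at t = 0.6277 s:
  obj    pos=(+0.996,-0.271) vel=(+2.828,-1.040) ωy=+43.66

Key-timestep trajectory:
   step    t(s)  obj.x    obj.z    obj.vx   obj.vz 
     43  0.1569   +0.164  +0.035  +0.707  -0.260
     86  0.3139   +0.330  -0.027  +1.414  -0.520
    129  0.4708   +0.607  -0.129  +2.121  -0.780


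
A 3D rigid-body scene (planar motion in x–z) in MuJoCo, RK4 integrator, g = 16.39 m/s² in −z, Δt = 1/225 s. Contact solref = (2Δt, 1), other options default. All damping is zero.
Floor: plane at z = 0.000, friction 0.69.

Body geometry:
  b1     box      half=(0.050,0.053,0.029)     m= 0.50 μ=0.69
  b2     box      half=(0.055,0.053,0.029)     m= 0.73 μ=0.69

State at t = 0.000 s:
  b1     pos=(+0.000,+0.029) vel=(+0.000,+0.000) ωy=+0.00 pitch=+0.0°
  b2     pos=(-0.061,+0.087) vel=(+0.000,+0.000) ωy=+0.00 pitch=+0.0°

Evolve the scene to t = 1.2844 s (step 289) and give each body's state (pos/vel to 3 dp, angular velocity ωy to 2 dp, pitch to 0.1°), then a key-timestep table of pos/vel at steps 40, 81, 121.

State at t = 1.2844 s:
  b1     pos=(+0.000,+0.029) vel=(+0.000,+0.000) ωy=+0.00 pitch=+0.0°
  b2     pos=(-0.116,+0.055) vel=(+0.000,+0.000) ωy=+0.00 pitch=-90.0°

Key-timestep trajectory:
   step    t(s)  b1.x    b1.z    b1.vx   b1.vz   b2.x    b2.z    b2.vx   b2.vz 
     40  0.1778   +0.000  +0.029  +0.000  +0.000   -0.096  +0.061  -0.378  -0.033
     81  0.3600   +0.000  +0.029  +0.000  +0.000   -0.129  +0.060  +0.099  -0.025
    121  0.5378   +0.000  +0.029  +0.000  +0.000   -0.117  +0.055  -0.147  +0.032


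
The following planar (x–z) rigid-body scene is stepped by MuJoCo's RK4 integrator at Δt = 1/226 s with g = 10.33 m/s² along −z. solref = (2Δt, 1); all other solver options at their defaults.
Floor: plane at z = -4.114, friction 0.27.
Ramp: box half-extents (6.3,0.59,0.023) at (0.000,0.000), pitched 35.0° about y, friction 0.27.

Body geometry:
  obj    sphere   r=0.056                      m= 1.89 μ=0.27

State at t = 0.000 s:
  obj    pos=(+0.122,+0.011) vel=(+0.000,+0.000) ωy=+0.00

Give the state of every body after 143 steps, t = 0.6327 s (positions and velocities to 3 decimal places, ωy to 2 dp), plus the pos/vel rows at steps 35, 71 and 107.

State at t = 0.6327 s:
  obj    pos=(+0.816,-0.475) vel=(+2.194,-1.536) ωy=+47.80

Key-timestep trajectory:
   step    t(s)  obj.x    obj.z    obj.vx   obj.vz 
     35  0.1549   +0.164  -0.018  +0.537  -0.376
     71  0.3142   +0.293  -0.109  +1.089  -0.763
    107  0.4735   +0.511  -0.261  +1.642  -1.150


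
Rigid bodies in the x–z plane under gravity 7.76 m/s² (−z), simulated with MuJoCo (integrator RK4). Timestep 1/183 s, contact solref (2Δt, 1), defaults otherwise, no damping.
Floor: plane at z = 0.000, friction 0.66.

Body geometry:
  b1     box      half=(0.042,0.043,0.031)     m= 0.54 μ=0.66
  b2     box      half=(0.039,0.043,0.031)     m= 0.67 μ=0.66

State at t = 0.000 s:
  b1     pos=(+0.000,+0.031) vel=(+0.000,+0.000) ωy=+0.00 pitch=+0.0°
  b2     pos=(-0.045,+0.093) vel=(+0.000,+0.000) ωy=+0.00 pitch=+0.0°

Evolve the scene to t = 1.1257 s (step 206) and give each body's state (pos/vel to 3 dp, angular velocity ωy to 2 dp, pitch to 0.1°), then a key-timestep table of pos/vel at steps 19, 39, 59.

State at t = 1.1257 s:
  b1     pos=(+0.000,+0.031) vel=(+0.000,+0.000) ωy=+0.00 pitch=+0.0°
  b2     pos=(-0.083,+0.039) vel=(+0.000,+0.000) ωy=+0.00 pitch=-90.0°

Key-timestep trajectory:
   step    t(s)  b1.x    b1.z    b1.vx   b1.vz   b2.x    b2.z    b2.vx   b2.vz 
     19  0.1038   +0.000  +0.031  +0.000  +0.000   -0.047  +0.093  -0.052  -0.009
     39  0.2131   +0.000  +0.031  +0.000  +0.000   -0.059  +0.088  -0.171  -0.108
     59  0.3224   +0.000  +0.031  +0.000  +0.000   -0.081  +0.046  -0.211  -0.771


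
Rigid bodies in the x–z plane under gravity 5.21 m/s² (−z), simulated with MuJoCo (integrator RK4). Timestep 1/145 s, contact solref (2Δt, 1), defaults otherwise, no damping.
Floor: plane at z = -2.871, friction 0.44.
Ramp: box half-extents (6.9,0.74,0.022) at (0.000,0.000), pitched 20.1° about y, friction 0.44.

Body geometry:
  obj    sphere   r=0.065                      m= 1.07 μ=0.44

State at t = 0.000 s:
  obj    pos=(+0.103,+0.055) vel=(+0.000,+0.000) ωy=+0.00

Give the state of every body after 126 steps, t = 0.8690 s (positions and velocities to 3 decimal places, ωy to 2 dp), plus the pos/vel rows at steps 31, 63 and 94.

State at t = 0.8690 s:
  obj    pos=(+0.557,-0.111) vel=(+1.044,-0.382) ωy=+17.09

Key-timestep trajectory:
   step    t(s)  obj.x    obj.z    obj.vx   obj.vz 
     31  0.2138   +0.130  +0.045  +0.257  -0.094
     63  0.4345   +0.216  +0.013  +0.522  -0.191
     94  0.6483   +0.355  -0.037  +0.779  -0.285


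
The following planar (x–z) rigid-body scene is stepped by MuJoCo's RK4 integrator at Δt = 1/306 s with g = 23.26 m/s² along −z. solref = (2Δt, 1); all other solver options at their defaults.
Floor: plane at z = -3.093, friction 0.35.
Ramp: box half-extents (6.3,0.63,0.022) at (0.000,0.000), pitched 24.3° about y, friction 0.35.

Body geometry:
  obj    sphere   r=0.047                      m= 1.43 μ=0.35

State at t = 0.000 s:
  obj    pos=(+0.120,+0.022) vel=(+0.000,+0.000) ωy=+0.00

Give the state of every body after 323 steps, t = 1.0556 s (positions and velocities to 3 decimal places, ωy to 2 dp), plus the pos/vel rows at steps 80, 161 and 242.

State at t = 1.0556 s:
  obj    pos=(+3.591,-1.546) vel=(+6.577,-2.970) ωy=+153.54

Key-timestep trajectory:
   step    t(s)  obj.x    obj.z    obj.vx   obj.vz 
     80  0.2614   +0.333  -0.075  +1.629  -0.736
    161  0.5261   +0.982  -0.368  +3.279  -1.480
    242  0.7908   +2.069  -0.858  +4.928  -2.225


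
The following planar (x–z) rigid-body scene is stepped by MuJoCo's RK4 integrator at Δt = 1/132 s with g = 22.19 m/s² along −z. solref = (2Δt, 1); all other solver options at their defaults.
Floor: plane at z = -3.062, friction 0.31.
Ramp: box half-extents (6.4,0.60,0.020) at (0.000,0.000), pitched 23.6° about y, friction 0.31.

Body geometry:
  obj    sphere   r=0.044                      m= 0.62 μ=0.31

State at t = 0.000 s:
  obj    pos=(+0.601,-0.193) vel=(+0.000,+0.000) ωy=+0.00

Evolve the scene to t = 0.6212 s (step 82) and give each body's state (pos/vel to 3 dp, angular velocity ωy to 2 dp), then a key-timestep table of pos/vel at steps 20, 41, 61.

State at t = 0.6212 s:
  obj    pos=(+1.723,-0.683) vel=(+3.612,-1.578) ωy=+89.56

Key-timestep trajectory:
   step    t(s)  obj.x    obj.z    obj.vx   obj.vz 
     20  0.1515   +0.668  -0.222  +0.881  -0.385
     41  0.3106   +0.882  -0.315  +1.806  -0.789
     61  0.4621   +1.222  -0.464  +2.687  -1.174


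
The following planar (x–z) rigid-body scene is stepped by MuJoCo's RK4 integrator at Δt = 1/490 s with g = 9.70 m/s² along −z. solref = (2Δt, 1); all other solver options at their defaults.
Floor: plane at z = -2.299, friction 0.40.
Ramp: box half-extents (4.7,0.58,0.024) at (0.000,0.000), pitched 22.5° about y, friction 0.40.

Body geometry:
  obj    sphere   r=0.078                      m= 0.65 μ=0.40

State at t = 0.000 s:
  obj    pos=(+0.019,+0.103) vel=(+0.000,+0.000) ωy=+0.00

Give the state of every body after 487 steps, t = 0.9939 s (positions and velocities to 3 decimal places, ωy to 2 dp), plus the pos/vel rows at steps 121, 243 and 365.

State at t = 0.9939 s:
  obj    pos=(+1.229,-0.399) vel=(+2.435,-1.008) ωy=+33.78

Key-timestep trajectory:
   step    t(s)  obj.x    obj.z    obj.vx   obj.vz 
    121  0.2469   +0.094  +0.072  +0.605  -0.251
    243  0.4959   +0.320  -0.022  +1.215  -0.503
    365  0.7449   +0.699  -0.179  +1.825  -0.756


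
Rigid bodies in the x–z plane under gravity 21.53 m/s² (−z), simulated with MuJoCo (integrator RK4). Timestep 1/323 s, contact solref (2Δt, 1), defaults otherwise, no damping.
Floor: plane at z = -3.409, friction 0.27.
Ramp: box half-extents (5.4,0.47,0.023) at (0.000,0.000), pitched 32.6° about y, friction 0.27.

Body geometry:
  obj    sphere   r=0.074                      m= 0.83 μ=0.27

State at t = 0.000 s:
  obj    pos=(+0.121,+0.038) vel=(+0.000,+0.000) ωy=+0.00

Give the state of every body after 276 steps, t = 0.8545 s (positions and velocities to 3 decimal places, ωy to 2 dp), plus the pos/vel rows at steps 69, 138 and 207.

State at t = 0.8545 s:
  obj    pos=(+2.670,-1.592) vel=(+5.965,-3.815) ωy=+95.66

Key-timestep trajectory:
   step    t(s)  obj.x    obj.z    obj.vx   obj.vz 
     69  0.2136   +0.280  -0.064  +1.491  -0.954
    138  0.4272   +0.758  -0.370  +2.983  -1.907
    207  0.6409   +1.555  -0.879  +4.474  -2.861


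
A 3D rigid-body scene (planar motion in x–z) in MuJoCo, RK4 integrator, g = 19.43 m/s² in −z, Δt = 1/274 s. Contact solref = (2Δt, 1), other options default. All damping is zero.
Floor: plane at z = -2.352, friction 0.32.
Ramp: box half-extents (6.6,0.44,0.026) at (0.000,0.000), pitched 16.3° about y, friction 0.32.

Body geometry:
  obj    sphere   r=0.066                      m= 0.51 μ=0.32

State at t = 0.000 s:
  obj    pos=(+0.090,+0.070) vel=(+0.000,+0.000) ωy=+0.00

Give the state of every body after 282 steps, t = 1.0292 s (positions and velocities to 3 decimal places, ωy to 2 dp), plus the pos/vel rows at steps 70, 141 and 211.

State at t = 1.0292 s:
  obj    pos=(+2.070,-0.509) vel=(+3.848,-1.125) ωy=+60.74

Key-timestep trajectory:
   step    t(s)  obj.x    obj.z    obj.vx   obj.vz 
     70  0.2555   +0.212  +0.034  +0.955  -0.279
    141  0.5146   +0.585  -0.075  +1.924  -0.563
    211  0.7701   +1.199  -0.255  +2.879  -0.842


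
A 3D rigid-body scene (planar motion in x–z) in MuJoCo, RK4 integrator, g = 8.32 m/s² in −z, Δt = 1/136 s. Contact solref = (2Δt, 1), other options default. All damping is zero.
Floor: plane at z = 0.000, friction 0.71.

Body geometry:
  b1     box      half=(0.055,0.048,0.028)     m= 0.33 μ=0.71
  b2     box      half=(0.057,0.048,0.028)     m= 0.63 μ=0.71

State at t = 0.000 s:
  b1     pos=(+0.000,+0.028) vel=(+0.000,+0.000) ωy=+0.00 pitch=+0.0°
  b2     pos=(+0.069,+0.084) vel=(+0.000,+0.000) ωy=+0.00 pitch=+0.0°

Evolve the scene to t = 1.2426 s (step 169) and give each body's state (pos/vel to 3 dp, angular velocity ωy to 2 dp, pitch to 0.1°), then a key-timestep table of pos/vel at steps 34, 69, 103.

State at t = 1.2426 s:
  b1     pos=(+0.000,+0.028) vel=(+0.000,+0.000) ωy=+0.00 pitch=+0.0°
  b2     pos=(+0.128,+0.057) vel=(+0.000,+0.000) ωy=+0.00 pitch=+90.0°

Key-timestep trajectory:
   step    t(s)  b1.x    b1.z    b1.vx   b1.vz   b2.x    b2.z    b2.vx   b2.vz 
     34  0.2500   +0.000  +0.028  +0.000  +0.000   +0.101  +0.063  +0.168  +0.005
     69  0.5074   +0.000  +0.028  +0.000  +0.000   +0.139  +0.061  -0.023  -0.006
    103  0.7574   +0.000  +0.028  +0.000  +0.000   +0.128  +0.057  +0.108  -0.004


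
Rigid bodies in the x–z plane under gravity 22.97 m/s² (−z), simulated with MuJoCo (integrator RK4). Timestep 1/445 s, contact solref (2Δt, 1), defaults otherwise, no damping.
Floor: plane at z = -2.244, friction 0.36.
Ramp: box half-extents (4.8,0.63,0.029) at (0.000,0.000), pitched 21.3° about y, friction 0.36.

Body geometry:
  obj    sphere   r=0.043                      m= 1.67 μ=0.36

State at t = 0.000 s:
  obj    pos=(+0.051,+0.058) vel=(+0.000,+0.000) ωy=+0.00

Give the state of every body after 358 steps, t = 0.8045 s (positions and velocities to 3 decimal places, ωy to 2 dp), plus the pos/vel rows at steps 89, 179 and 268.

State at t = 0.8045 s:
  obj    pos=(+1.848,-0.643) vel=(+4.467,-1.742) ωy=+111.49

Key-timestep trajectory:
   step    t(s)  obj.x    obj.z    obj.vx   obj.vz 
     89  0.2000   +0.162  +0.014  +1.111  -0.433
    179  0.4022   +0.500  -0.118  +2.234  -0.871
    268  0.6022   +1.058  -0.335  +3.344  -1.304


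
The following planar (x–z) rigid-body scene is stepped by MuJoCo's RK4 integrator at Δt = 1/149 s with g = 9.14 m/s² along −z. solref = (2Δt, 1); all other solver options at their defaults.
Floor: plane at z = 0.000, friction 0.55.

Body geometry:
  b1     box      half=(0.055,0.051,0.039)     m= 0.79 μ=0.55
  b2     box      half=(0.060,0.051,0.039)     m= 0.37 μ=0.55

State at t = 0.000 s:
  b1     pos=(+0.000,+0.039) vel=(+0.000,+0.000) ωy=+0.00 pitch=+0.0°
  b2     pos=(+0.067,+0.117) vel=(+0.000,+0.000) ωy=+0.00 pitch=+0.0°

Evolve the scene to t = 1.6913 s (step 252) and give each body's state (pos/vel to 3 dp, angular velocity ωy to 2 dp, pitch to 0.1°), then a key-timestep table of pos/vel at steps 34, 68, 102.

State at t = 1.6913 s:
  b1     pos=(+0.000,+0.039) vel=(+0.000,+0.000) ωy=+0.00 pitch=+0.0°
  b2     pos=(+0.124,+0.060) vel=(+0.000,+0.000) ωy=+0.00 pitch=+90.0°

Key-timestep trajectory:
   step    t(s)  b1.x    b1.z    b1.vx   b1.vz   b2.x    b2.z    b2.vx   b2.vz 
     34  0.2282   +0.000  +0.039  +0.000  +0.000   +0.101  +0.076  +0.245  -0.728
     68  0.4564   +0.000  +0.039  +0.000  +0.000   +0.151  +0.071  +0.019  +0.003
    102  0.6846   +0.000  +0.039  +0.000  +0.000   +0.121  +0.060  -0.110  +0.087


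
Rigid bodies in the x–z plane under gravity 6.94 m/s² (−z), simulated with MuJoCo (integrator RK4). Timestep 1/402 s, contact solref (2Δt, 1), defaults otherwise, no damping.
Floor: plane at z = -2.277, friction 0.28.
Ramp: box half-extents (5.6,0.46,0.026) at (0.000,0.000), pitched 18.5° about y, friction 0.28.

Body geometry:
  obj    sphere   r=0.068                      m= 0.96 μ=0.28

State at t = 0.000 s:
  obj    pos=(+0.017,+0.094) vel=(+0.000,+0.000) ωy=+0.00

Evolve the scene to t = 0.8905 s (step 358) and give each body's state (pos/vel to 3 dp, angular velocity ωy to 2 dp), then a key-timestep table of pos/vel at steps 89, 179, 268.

State at t = 0.8905 s:
  obj    pos=(+0.608,-0.104) vel=(+1.328,-0.444) ωy=+20.60

Key-timestep trajectory:
   step    t(s)  obj.x    obj.z    obj.vx   obj.vz 
     89  0.2214   +0.053  +0.081  +0.330  -0.111
    179  0.4453   +0.165  +0.044  +0.664  -0.222
    268  0.6667   +0.348  -0.017  +0.994  -0.333


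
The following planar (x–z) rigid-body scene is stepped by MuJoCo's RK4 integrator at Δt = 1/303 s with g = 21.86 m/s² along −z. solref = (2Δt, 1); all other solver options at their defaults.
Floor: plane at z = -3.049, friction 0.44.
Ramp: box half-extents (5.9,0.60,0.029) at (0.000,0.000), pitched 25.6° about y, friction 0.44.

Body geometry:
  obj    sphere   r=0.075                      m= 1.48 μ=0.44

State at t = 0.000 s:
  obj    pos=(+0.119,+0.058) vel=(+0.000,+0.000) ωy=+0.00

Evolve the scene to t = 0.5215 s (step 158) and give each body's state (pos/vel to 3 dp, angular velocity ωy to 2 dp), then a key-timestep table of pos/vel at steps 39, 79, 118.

State at t = 0.5215 s:
  obj    pos=(+0.946,-0.338) vel=(+3.173,-1.520) ωy=+46.90

Key-timestep trajectory:
   step    t(s)  obj.x    obj.z    obj.vx   obj.vz 
     39  0.1287   +0.170  +0.034  +0.783  -0.375
     79  0.2607   +0.326  -0.041  +1.587  -0.760
    118  0.3894   +0.581  -0.163  +2.370  -1.135


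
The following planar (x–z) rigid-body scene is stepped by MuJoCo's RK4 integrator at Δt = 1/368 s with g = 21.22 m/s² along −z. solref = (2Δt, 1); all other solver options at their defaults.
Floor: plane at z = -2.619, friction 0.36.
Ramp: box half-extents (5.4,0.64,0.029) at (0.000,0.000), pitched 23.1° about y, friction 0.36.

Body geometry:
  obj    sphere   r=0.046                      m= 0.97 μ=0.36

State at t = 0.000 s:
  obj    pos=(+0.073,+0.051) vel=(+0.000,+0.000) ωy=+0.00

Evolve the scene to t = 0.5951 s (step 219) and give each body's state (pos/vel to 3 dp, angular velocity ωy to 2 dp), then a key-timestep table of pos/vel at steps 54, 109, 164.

State at t = 0.5951 s:
  obj    pos=(+1.042,-0.363) vel=(+3.255,-1.388) ωy=+76.92

Key-timestep trajectory:
   step    t(s)  obj.x    obj.z    obj.vx   obj.vz 
     54  0.1467   +0.132  +0.025  +0.803  -0.342
    109  0.2962   +0.313  -0.052  +1.620  -0.691
    164  0.4457   +0.616  -0.181  +2.438  -1.040


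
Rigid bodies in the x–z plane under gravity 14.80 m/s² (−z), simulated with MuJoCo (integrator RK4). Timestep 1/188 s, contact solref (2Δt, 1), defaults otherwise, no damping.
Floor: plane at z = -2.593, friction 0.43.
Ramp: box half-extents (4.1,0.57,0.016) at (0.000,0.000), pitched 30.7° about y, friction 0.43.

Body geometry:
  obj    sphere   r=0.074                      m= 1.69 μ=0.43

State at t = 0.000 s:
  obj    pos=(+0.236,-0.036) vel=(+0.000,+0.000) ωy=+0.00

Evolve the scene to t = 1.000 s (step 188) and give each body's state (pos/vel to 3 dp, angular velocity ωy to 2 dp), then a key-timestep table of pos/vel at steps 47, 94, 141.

State at t = 1.000 s:
  obj    pos=(+2.557,-1.413) vel=(+4.641,-2.755) ωy=+72.92

Key-timestep trajectory:
   step    t(s)  obj.x    obj.z    obj.vx   obj.vz 
     47  0.2500   +0.381  -0.122  +1.160  -0.689
     94  0.5000   +0.816  -0.380  +2.320  -1.378
    141  0.7500   +1.542  -0.811  +3.481  -2.067


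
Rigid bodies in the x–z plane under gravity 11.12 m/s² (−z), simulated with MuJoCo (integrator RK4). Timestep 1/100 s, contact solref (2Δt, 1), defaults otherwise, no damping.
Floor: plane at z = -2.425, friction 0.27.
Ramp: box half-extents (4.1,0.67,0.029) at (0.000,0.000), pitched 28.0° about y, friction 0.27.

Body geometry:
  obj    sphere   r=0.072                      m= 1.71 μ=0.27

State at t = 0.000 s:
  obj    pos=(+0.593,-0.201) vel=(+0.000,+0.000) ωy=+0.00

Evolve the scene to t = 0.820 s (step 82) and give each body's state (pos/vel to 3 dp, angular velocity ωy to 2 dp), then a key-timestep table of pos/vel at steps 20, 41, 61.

State at t = 0.820 s:
  obj    pos=(+1.700,-0.790) vel=(+2.700,-1.436) ωy=+42.45

Key-timestep trajectory:
   step    t(s)  obj.x    obj.z    obj.vx   obj.vz 
     20  0.2000   +0.659  -0.236  +0.659  -0.350
     41  0.4100   +0.870  -0.348  +1.350  -0.718
     61  0.6100   +1.206  -0.527  +2.009  -1.068


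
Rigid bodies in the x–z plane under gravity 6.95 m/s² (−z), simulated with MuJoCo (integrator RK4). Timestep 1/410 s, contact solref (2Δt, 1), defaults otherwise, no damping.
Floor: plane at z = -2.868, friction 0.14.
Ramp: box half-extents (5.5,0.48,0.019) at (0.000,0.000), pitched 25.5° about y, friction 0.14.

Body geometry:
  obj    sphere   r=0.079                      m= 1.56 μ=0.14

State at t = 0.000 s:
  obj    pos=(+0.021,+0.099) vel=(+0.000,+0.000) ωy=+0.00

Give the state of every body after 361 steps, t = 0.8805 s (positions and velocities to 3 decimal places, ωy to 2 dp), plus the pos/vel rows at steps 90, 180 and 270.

State at t = 0.8805 s:
  obj    pos=(+0.769,-0.258) vel=(+1.699,-0.810) ωy=+23.82

Key-timestep trajectory:
   step    t(s)  obj.x    obj.z    obj.vx   obj.vz 
     90  0.2195   +0.067  +0.076  +0.424  -0.202
    180  0.4390   +0.207  +0.010  +0.847  -0.404
    270  0.6585   +0.439  -0.101  +1.270  -0.606


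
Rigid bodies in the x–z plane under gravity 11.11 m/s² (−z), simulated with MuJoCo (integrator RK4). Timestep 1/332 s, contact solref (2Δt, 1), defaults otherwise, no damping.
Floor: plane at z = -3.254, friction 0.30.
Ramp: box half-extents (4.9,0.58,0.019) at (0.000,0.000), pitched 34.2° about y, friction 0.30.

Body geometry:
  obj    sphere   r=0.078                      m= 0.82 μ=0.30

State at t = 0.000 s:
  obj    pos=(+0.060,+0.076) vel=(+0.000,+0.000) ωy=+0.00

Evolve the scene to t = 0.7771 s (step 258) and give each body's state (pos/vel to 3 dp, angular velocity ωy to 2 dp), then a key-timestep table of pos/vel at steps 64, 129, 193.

State at t = 0.7771 s:
  obj    pos=(+1.174,-0.681) vel=(+2.867,-1.948) ωy=+44.43

Key-timestep trajectory:
   step    t(s)  obj.x    obj.z    obj.vx   obj.vz 
     64  0.1928   +0.129  +0.030  +0.711  -0.483
    129  0.3886   +0.339  -0.113  +1.434  -0.974
    193  0.5813   +0.684  -0.347  +2.145  -1.458


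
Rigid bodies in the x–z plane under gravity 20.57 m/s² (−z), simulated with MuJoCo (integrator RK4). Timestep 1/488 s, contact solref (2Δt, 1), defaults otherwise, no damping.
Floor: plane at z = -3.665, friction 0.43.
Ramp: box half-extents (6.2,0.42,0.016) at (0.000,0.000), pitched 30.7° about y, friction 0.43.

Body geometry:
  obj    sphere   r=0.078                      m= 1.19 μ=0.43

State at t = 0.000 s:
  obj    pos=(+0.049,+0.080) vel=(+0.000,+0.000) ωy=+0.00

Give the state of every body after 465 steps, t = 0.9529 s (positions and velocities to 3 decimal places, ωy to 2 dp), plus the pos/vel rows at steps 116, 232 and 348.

State at t = 0.9529 s:
  obj    pos=(+2.977,-1.659) vel=(+6.146,-3.649) ωy=+91.63

Key-timestep trajectory:
   step    t(s)  obj.x    obj.z    obj.vx   obj.vz 
    116  0.2377   +0.231  -0.028  +1.533  -0.910
    232  0.4754   +0.778  -0.353  +3.067  -1.821
    348  0.7131   +1.689  -0.894  +4.600  -2.731


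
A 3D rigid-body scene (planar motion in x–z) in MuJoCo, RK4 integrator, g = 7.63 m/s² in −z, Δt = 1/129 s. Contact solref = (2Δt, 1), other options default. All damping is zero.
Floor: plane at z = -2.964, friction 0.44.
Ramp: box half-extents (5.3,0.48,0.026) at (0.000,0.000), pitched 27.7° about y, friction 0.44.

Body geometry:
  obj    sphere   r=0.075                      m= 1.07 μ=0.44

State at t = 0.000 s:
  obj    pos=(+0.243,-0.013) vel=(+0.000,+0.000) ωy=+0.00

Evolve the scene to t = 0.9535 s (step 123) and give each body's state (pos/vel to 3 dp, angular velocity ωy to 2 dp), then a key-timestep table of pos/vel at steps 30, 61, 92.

State at t = 0.9535 s:
  obj    pos=(+1.263,-0.549) vel=(+2.139,-1.123) ωy=+32.20

Key-timestep trajectory:
   step    t(s)  obj.x    obj.z    obj.vx   obj.vz 
     30  0.2326   +0.304  -0.045  +0.522  -0.274
     61  0.4729   +0.494  -0.145  +1.061  -0.557
     92  0.7132   +0.813  -0.313  +1.600  -0.840


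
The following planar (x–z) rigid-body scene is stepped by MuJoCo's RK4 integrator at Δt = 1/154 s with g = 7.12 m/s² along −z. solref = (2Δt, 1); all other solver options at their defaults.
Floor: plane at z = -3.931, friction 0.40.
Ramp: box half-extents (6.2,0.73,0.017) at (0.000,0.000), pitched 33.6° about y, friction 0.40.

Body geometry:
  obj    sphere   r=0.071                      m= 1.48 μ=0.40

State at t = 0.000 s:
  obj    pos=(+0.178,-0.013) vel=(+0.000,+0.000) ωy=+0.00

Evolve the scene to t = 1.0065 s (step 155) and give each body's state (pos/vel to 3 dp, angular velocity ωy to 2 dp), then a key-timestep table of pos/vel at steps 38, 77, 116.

State at t = 1.0065 s:
  obj    pos=(+1.366,-0.802) vel=(+2.359,-1.568) ωy=+39.89

Key-timestep trajectory:
   step    t(s)  obj.x    obj.z    obj.vx   obj.vz 
     38  0.2468   +0.250  -0.060  +0.579  -0.384
     77  0.5000   +0.471  -0.207  +1.172  -0.779
    116  0.7532   +0.843  -0.455  +1.766  -1.173


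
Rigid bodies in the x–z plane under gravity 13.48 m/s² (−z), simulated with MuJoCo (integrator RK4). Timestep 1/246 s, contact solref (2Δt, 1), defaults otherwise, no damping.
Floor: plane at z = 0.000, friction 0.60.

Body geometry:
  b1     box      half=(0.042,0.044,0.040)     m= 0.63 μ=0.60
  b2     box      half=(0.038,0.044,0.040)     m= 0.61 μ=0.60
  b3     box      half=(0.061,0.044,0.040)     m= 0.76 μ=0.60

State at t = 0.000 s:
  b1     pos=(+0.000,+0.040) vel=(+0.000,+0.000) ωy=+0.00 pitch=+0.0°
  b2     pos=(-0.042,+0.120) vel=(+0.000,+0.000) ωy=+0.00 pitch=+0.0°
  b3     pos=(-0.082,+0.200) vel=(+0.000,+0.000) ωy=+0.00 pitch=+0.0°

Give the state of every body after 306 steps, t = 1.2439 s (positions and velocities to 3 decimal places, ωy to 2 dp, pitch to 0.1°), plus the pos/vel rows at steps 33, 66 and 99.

State at t = 1.2439 s:
  b1     pos=(+0.000,+0.040) vel=(+0.000,+0.000) ωy=+0.00 pitch=+0.0°
  b2     pos=(-0.089,+0.038) vel=(+0.000,+0.000) ωy=+0.00 pitch=-90.0°
  b3     pos=(-0.319,+0.040) vel=(+0.000,+0.000) ωy=+0.00 pitch=+180.0°

Key-timestep trajectory:
   step    t(s)  b1.x    b1.z    b1.vx   b1.vz   b2.x    b2.z    b2.vx   b2.vz   b3.x    b3.z    b3.vx   b3.vz 
     33  0.1341   +0.000  +0.040  +0.001  +0.000   -0.053  +0.118  -0.181  -0.059   -0.114  +0.184  -0.499  -0.354
     66  0.2683   +0.000  +0.040  +0.000  +0.000   -0.091  +0.063  -0.325  -1.136   -0.202  +0.065  -0.922  -0.119
     99  0.4024   +0.000  +0.040  +0.000  +0.000   -0.089  +0.038  +0.000  +0.001   -0.281  +0.068  -0.567  -0.224


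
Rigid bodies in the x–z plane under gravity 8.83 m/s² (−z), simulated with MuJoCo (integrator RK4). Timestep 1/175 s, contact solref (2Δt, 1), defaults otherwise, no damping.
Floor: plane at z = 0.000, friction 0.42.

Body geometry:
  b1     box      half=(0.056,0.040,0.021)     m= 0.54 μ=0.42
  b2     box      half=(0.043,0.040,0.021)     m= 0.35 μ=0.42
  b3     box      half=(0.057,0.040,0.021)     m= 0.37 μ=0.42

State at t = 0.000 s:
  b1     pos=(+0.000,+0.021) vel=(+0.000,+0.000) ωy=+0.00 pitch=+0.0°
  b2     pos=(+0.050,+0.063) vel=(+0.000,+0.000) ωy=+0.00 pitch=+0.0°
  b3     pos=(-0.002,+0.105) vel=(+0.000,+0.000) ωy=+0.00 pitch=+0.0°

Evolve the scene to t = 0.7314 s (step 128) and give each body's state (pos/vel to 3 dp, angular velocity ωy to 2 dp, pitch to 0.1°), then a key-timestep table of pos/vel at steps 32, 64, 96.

State at t = 0.7314 s:
  b1     pos=(+0.000,+0.021) vel=(+0.000,+0.000) ωy=+0.00 pitch=+0.0°
  b2     pos=(+0.050,+0.063) vel=(+0.001,+0.000) ωy=+0.00 pitch=+0.0°
  b3     pos=(-0.013,+0.094) vel=(-0.001,-0.001) ωy=+0.02 pitch=-39.5°

Key-timestep trajectory:
   step    t(s)  b1.x    b1.z    b1.vx   b1.vz   b2.x    b2.z    b2.vx   b2.vz   b3.x    b3.z    b3.vx   b3.vz 
     32  0.1829   +0.000  +0.021  +0.000  +0.000   +0.050  +0.063  +0.000  +0.000   -0.016  +0.095  -0.044  +0.105
     64  0.3657   +0.000  +0.021  +0.000  +0.000   +0.050  +0.063  +0.000  +0.000   -0.013  +0.095  +0.000  +0.000
     96  0.5486   +0.000  +0.021  +0.000  +0.000   +0.050  +0.063  +0.001  +0.000   -0.013  +0.095  -0.001  -0.001


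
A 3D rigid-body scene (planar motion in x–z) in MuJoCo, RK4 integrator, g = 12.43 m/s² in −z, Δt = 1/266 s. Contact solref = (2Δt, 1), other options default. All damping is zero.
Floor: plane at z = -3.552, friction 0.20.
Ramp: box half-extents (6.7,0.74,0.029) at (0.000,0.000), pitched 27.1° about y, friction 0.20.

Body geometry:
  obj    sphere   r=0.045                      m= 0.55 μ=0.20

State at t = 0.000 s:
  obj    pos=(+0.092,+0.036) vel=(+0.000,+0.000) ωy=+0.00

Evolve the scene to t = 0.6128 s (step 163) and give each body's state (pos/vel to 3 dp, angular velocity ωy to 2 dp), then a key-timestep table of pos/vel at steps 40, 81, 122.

State at t = 0.6128 s:
  obj    pos=(+0.768,-0.310) vel=(+2.207,-1.129) ωy=+55.06

Key-timestep trajectory:
   step    t(s)  obj.x    obj.z    obj.vx   obj.vz 
     40  0.1504   +0.133  +0.015  +0.542  -0.277
     81  0.3045   +0.259  -0.049  +1.097  -0.561
    122  0.4586   +0.471  -0.158  +1.652  -0.845


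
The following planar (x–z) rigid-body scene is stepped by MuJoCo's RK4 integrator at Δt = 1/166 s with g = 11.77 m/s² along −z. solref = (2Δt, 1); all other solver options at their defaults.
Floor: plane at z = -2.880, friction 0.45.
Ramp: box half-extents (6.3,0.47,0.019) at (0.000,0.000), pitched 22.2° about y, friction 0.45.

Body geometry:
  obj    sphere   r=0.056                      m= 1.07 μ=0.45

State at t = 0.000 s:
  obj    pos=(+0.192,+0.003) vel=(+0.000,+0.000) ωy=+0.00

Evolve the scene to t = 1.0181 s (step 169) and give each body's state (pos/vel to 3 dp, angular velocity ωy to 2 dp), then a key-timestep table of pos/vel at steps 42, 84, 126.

State at t = 1.0181 s:
  obj    pos=(+1.716,-0.619) vel=(+2.994,-1.222) ωy=+57.74

Key-timestep trajectory:
   step    t(s)  obj.x    obj.z    obj.vx   obj.vz 
     42  0.2530   +0.286  -0.036  +0.744  -0.304
     84  0.5060   +0.569  -0.151  +1.488  -0.607
    126  0.7590   +1.039  -0.343  +2.232  -0.911


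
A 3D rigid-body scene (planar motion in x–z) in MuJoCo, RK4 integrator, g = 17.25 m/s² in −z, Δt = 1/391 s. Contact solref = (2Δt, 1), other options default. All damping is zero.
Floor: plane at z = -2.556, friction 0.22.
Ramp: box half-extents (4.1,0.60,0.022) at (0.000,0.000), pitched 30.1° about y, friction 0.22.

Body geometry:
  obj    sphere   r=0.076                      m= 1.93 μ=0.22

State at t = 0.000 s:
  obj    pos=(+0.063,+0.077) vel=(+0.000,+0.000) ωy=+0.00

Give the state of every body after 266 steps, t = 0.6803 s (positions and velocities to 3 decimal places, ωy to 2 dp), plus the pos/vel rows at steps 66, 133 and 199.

State at t = 0.6803 s:
  obj    pos=(+1.300,-0.640) vel=(+3.637,-2.108) ωy=+55.30

Key-timestep trajectory:
   step    t(s)  obj.x    obj.z    obj.vx   obj.vz 
     66  0.1688   +0.139  +0.033  +0.903  -0.523
    133  0.3402   +0.372  -0.103  +1.819  -1.054
    199  0.5090   +0.755  -0.325  +2.721  -1.577


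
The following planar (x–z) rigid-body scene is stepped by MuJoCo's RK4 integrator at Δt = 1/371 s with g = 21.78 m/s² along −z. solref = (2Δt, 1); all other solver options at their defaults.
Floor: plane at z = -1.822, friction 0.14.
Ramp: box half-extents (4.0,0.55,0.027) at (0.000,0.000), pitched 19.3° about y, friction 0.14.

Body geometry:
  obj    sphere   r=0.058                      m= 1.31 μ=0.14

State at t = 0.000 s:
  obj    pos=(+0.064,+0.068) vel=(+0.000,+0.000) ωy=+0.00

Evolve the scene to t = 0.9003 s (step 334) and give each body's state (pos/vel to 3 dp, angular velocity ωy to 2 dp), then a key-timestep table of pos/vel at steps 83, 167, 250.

State at t = 0.9003 s:
  obj    pos=(+2.031,-0.621) vel=(+4.369,-1.530) ωy=+79.80

Key-timestep trajectory:
   step    t(s)  obj.x    obj.z    obj.vx   obj.vz 
     83  0.2237   +0.185  +0.025  +1.086  -0.380
    167  0.4501   +0.556  -0.105  +2.185  -0.765
    250  0.6739   +1.166  -0.318  +3.270  -1.145


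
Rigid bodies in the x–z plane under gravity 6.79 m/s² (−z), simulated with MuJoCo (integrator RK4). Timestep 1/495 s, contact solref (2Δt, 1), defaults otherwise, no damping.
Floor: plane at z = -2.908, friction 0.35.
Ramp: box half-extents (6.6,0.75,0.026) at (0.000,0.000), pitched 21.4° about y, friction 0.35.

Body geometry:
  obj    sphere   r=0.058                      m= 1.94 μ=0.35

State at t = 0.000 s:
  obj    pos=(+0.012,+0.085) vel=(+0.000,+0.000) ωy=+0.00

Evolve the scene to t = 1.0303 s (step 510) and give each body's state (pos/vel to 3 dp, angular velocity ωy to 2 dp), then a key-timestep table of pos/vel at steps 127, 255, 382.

State at t = 1.0303 s:
  obj    pos=(+0.887,-0.257) vel=(+1.698,-0.665) ωy=+31.43

Key-timestep trajectory:
   step    t(s)  obj.x    obj.z    obj.vx   obj.vz 
    127  0.2566   +0.066  +0.064  +0.423  -0.166
    255  0.5152   +0.231  +0.000  +0.849  -0.333
    382  0.7717   +0.503  -0.107  +1.272  -0.498


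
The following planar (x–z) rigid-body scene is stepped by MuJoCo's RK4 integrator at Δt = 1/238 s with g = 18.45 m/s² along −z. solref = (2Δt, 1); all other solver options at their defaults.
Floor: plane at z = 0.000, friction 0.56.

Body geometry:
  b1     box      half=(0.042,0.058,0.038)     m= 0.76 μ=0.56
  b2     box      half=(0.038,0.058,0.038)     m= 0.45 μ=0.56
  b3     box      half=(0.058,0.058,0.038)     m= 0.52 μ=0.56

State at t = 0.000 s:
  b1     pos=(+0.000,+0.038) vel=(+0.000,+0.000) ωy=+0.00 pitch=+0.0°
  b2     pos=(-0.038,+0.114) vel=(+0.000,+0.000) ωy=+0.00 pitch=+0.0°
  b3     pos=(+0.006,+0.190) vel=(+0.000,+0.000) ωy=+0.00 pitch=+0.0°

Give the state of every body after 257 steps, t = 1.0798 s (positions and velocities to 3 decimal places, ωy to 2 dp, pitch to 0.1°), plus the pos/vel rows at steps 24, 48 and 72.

State at t = 1.0798 s:
  b1     pos=(+0.000,+0.038) vel=(+0.000,+0.000) ωy=+0.00 pitch=+0.0°
  b2     pos=(-0.038,+0.114) vel=(+0.000,+0.000) ωy=+0.00 pitch=+0.0°
  b3     pos=(+0.150,+0.038) vel=(+0.000,+0.000) ωy=+0.00 pitch=+180.0°

Key-timestep trajectory:
   step    t(s)  b1.x    b1.z    b1.vx   b1.vz   b2.x    b2.z    b2.vx   b2.vz   b3.x    b3.z    b3.vx   b3.vz 
     24  0.1008   +0.000  +0.038  +0.000  +0.000   -0.038  +0.114  -0.001  +0.000   +0.014  +0.188  +0.184  -0.078
     48  0.2017   +0.000  +0.038  +0.000  +0.000   -0.038  +0.114  +0.000  +0.000   +0.044  +0.147  +0.354  -1.082
     72  0.3025   +0.000  +0.038  +0.000  +0.000   -0.038  +0.114  +0.000  +0.000   +0.122  +0.068  +0.816  -1.551


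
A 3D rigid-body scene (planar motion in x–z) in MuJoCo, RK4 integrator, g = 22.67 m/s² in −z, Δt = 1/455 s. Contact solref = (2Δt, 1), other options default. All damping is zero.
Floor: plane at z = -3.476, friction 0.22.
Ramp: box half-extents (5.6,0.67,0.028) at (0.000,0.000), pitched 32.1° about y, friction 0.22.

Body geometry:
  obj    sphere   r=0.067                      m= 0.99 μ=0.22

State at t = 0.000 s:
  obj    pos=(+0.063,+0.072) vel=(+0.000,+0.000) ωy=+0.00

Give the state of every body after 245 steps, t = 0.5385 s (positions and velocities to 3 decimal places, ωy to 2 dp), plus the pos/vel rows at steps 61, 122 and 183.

State at t = 0.5385 s:
  obj    pos=(+1.120,-0.591) vel=(+3.925,-2.462) ωy=+69.14

Key-timestep trajectory:
   step    t(s)  obj.x    obj.z    obj.vx   obj.vz 
     61  0.1341   +0.129  +0.031  +0.978  -0.613
    122  0.2681   +0.325  -0.092  +1.955  -1.226
    183  0.4022   +0.653  -0.297  +2.932  -1.839


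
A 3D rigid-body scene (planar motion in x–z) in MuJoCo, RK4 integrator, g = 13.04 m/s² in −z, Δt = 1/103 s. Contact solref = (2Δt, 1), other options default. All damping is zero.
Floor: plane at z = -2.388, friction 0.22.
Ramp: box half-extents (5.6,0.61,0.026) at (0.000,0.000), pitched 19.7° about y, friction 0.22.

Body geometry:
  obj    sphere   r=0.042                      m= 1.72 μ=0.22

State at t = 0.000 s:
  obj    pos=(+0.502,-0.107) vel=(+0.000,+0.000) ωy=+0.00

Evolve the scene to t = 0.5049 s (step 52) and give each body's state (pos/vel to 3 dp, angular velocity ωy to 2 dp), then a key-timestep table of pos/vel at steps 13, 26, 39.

State at t = 0.5049 s:
  obj    pos=(+0.879,-0.242) vel=(+1.492,-0.534) ωy=+37.71

Key-timestep trajectory:
   step    t(s)  obj.x    obj.z    obj.vx   obj.vz 
     13  0.1262   +0.525  -0.116  +0.373  -0.133
     26  0.2524   +0.596  -0.141  +0.746  -0.267
     39  0.3786   +0.714  -0.183  +1.119  -0.401


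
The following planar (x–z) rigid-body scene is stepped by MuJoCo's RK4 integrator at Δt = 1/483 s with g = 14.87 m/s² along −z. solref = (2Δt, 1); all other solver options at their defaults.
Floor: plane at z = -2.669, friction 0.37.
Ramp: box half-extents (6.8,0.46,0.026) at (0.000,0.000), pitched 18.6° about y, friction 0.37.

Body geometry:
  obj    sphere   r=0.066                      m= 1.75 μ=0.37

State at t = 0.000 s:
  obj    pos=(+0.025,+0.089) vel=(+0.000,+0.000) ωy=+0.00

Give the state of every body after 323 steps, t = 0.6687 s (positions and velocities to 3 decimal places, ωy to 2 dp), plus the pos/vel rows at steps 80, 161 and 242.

State at t = 0.6687 s:
  obj    pos=(+0.743,-0.153) vel=(+2.147,-0.723) ωy=+34.32

Key-timestep trajectory:
   step    t(s)  obj.x    obj.z    obj.vx   obj.vz 
     80  0.1656   +0.069  +0.074  +0.532  -0.179
    161  0.3333   +0.203  +0.029  +1.070  -0.360
    242  0.5010   +0.428  -0.047  +1.609  -0.541


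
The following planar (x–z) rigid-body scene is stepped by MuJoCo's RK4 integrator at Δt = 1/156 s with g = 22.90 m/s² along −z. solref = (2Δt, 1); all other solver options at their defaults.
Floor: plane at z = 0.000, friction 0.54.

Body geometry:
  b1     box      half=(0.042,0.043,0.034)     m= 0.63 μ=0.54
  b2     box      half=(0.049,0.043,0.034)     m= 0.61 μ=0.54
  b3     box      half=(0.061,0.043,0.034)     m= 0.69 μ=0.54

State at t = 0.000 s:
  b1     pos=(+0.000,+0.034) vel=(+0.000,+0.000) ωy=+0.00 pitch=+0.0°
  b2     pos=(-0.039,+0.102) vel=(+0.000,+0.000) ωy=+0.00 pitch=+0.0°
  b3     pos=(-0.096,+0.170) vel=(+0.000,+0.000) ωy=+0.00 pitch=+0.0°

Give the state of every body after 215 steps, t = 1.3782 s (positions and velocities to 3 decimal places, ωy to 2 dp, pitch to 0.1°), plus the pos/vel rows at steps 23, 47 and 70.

State at t = 1.3782 s:
  b1     pos=(+0.000,+0.034) vel=(+0.000,+0.000) ωy=+0.00 pitch=+0.0°
  b2     pos=(-0.087,+0.049) vel=(+0.000,+0.000) ωy=+0.00 pitch=-90.0°
  b3     pos=(-0.306,+0.034) vel=(+0.000,+0.000) ωy=+0.00 pitch=+180.0°

Key-timestep trajectory:
   step    t(s)  b1.x    b1.z    b1.vx   b1.vz   b2.x    b2.z    b2.vx   b2.vz   b3.x    b3.z    b3.vx   b3.vz 
     23  0.1474   +0.000  +0.034  +0.000  +0.000   -0.069  +0.088  -0.429  -0.582   -0.165  +0.080  -0.706  -1.801
     47  0.3013   +0.000  +0.034  +0.000  +0.000   -0.087  +0.049  +0.001  +0.001   -0.237  +0.069  -0.201  +0.022
     70  0.4487   +0.000  +0.034  +0.000  +0.000   -0.087  +0.049  +0.000  +0.000   -0.281  +0.057  -0.575  -0.363


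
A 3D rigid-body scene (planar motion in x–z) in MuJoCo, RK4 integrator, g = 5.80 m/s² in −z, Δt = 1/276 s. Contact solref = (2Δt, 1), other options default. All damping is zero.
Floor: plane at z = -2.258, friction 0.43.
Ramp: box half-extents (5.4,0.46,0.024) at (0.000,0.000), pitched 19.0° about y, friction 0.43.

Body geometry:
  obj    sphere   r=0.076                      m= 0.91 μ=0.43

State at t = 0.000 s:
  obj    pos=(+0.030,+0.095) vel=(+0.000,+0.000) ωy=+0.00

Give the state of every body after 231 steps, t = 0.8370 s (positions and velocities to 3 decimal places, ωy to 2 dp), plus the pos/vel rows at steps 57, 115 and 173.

State at t = 0.8370 s:
  obj    pos=(+0.477,-0.058) vel=(+1.067,-0.368) ωy=+14.85

Key-timestep trajectory:
   step    t(s)  obj.x    obj.z    obj.vx   obj.vz 
     57  0.2065   +0.057  +0.086  +0.263  -0.091
    115  0.4167   +0.141  +0.057  +0.531  -0.183
    173  0.6268   +0.281  +0.009  +0.799  -0.275


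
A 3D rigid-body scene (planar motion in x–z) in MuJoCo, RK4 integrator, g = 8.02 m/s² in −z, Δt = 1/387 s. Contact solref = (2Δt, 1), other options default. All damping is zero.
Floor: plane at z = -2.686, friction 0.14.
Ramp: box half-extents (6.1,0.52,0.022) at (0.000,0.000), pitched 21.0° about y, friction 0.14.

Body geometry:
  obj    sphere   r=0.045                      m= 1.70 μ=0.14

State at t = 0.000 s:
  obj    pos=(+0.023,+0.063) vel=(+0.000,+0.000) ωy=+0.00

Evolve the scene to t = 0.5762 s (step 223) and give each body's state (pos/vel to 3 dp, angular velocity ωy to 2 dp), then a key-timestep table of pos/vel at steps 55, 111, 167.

State at t = 0.5762 s:
  obj    pos=(+0.341,-0.059) vel=(+1.104,-0.424) ωy=+26.28

Key-timestep trajectory:
   step    t(s)  obj.x    obj.z    obj.vx   obj.vz 
     55  0.1421   +0.042  +0.056  +0.272  -0.105
    111  0.2868   +0.102  +0.033  +0.550  -0.211
    167  0.4315   +0.201  -0.006  +0.827  -0.318


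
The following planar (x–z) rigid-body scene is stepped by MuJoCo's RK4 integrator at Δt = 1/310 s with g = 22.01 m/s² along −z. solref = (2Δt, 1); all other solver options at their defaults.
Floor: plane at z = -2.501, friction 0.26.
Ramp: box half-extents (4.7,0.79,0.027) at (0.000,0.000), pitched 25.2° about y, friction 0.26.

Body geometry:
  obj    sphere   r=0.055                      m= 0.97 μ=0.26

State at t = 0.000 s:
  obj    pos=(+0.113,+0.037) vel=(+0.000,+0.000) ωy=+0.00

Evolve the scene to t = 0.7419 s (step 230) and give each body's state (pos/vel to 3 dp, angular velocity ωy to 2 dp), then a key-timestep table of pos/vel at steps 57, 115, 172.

State at t = 0.7419 s:
  obj    pos=(+1.780,-0.747) vel=(+4.494,-2.115) ωy=+90.28

Key-timestep trajectory:
   step    t(s)  obj.x    obj.z    obj.vx   obj.vz 
     57  0.1839   +0.216  -0.011  +1.114  -0.524
    115  0.3710   +0.530  -0.159  +2.247  -1.057
    172  0.5548   +1.046  -0.401  +3.361  -1.581
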